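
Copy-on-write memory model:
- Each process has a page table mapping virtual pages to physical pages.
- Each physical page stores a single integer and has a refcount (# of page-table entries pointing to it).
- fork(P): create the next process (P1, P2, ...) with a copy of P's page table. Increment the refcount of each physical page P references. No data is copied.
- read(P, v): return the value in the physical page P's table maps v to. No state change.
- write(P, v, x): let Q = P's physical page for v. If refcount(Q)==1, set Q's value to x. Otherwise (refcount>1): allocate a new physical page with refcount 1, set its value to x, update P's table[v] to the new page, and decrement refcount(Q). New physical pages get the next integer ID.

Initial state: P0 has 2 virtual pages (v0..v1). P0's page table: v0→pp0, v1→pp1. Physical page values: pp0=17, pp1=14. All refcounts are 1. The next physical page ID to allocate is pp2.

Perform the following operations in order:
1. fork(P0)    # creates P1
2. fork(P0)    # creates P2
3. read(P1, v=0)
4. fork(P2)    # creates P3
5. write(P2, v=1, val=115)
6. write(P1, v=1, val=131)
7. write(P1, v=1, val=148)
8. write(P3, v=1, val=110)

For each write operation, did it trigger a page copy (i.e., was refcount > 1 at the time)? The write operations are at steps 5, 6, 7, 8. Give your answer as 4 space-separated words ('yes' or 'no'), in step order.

Op 1: fork(P0) -> P1. 2 ppages; refcounts: pp0:2 pp1:2
Op 2: fork(P0) -> P2. 2 ppages; refcounts: pp0:3 pp1:3
Op 3: read(P1, v0) -> 17. No state change.
Op 4: fork(P2) -> P3. 2 ppages; refcounts: pp0:4 pp1:4
Op 5: write(P2, v1, 115). refcount(pp1)=4>1 -> COPY to pp2. 3 ppages; refcounts: pp0:4 pp1:3 pp2:1
Op 6: write(P1, v1, 131). refcount(pp1)=3>1 -> COPY to pp3. 4 ppages; refcounts: pp0:4 pp1:2 pp2:1 pp3:1
Op 7: write(P1, v1, 148). refcount(pp3)=1 -> write in place. 4 ppages; refcounts: pp0:4 pp1:2 pp2:1 pp3:1
Op 8: write(P3, v1, 110). refcount(pp1)=2>1 -> COPY to pp4. 5 ppages; refcounts: pp0:4 pp1:1 pp2:1 pp3:1 pp4:1

yes yes no yes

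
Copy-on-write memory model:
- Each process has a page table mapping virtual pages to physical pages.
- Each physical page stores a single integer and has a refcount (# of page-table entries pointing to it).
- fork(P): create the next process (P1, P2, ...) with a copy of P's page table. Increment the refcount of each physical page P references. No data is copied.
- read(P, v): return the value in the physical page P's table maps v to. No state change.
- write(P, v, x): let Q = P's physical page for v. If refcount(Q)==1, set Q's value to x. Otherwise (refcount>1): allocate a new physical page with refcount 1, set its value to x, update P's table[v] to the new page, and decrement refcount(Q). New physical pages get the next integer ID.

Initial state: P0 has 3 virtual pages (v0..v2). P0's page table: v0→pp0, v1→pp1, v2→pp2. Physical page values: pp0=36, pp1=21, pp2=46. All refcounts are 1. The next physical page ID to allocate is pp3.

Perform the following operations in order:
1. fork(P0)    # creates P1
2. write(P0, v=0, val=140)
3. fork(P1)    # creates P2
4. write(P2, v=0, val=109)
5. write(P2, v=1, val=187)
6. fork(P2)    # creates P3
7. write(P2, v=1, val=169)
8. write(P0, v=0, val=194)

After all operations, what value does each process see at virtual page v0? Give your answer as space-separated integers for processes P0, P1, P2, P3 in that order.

Answer: 194 36 109 109

Derivation:
Op 1: fork(P0) -> P1. 3 ppages; refcounts: pp0:2 pp1:2 pp2:2
Op 2: write(P0, v0, 140). refcount(pp0)=2>1 -> COPY to pp3. 4 ppages; refcounts: pp0:1 pp1:2 pp2:2 pp3:1
Op 3: fork(P1) -> P2. 4 ppages; refcounts: pp0:2 pp1:3 pp2:3 pp3:1
Op 4: write(P2, v0, 109). refcount(pp0)=2>1 -> COPY to pp4. 5 ppages; refcounts: pp0:1 pp1:3 pp2:3 pp3:1 pp4:1
Op 5: write(P2, v1, 187). refcount(pp1)=3>1 -> COPY to pp5. 6 ppages; refcounts: pp0:1 pp1:2 pp2:3 pp3:1 pp4:1 pp5:1
Op 6: fork(P2) -> P3. 6 ppages; refcounts: pp0:1 pp1:2 pp2:4 pp3:1 pp4:2 pp5:2
Op 7: write(P2, v1, 169). refcount(pp5)=2>1 -> COPY to pp6. 7 ppages; refcounts: pp0:1 pp1:2 pp2:4 pp3:1 pp4:2 pp5:1 pp6:1
Op 8: write(P0, v0, 194). refcount(pp3)=1 -> write in place. 7 ppages; refcounts: pp0:1 pp1:2 pp2:4 pp3:1 pp4:2 pp5:1 pp6:1
P0: v0 -> pp3 = 194
P1: v0 -> pp0 = 36
P2: v0 -> pp4 = 109
P3: v0 -> pp4 = 109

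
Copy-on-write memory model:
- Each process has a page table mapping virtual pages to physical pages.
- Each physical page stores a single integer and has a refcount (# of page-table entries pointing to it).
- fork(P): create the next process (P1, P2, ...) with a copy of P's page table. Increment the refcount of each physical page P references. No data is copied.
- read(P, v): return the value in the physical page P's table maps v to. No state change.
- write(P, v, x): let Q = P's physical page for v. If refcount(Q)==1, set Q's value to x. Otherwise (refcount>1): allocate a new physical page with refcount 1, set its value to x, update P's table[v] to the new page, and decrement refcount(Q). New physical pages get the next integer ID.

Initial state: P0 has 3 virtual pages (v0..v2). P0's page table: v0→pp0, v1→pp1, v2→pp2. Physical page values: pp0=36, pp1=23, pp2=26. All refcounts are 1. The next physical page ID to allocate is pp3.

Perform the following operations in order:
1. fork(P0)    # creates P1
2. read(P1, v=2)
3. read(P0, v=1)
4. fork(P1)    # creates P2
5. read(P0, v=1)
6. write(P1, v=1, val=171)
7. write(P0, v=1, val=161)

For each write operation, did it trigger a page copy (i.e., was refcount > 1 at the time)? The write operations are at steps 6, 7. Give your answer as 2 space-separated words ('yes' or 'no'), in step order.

Op 1: fork(P0) -> P1. 3 ppages; refcounts: pp0:2 pp1:2 pp2:2
Op 2: read(P1, v2) -> 26. No state change.
Op 3: read(P0, v1) -> 23. No state change.
Op 4: fork(P1) -> P2. 3 ppages; refcounts: pp0:3 pp1:3 pp2:3
Op 5: read(P0, v1) -> 23. No state change.
Op 6: write(P1, v1, 171). refcount(pp1)=3>1 -> COPY to pp3. 4 ppages; refcounts: pp0:3 pp1:2 pp2:3 pp3:1
Op 7: write(P0, v1, 161). refcount(pp1)=2>1 -> COPY to pp4. 5 ppages; refcounts: pp0:3 pp1:1 pp2:3 pp3:1 pp4:1

yes yes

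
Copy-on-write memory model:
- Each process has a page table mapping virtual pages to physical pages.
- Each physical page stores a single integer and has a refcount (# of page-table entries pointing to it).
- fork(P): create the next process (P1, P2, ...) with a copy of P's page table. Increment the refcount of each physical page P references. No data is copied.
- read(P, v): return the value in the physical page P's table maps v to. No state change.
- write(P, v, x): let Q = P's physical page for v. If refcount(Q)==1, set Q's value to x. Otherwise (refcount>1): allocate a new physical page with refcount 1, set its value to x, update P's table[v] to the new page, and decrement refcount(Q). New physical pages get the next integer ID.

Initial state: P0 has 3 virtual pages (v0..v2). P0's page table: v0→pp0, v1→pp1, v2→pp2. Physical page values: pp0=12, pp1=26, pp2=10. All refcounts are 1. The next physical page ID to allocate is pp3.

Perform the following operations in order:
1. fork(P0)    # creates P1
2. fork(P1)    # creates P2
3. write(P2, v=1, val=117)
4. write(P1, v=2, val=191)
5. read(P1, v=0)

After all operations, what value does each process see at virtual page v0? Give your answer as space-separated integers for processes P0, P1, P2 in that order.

Answer: 12 12 12

Derivation:
Op 1: fork(P0) -> P1. 3 ppages; refcounts: pp0:2 pp1:2 pp2:2
Op 2: fork(P1) -> P2. 3 ppages; refcounts: pp0:3 pp1:3 pp2:3
Op 3: write(P2, v1, 117). refcount(pp1)=3>1 -> COPY to pp3. 4 ppages; refcounts: pp0:3 pp1:2 pp2:3 pp3:1
Op 4: write(P1, v2, 191). refcount(pp2)=3>1 -> COPY to pp4. 5 ppages; refcounts: pp0:3 pp1:2 pp2:2 pp3:1 pp4:1
Op 5: read(P1, v0) -> 12. No state change.
P0: v0 -> pp0 = 12
P1: v0 -> pp0 = 12
P2: v0 -> pp0 = 12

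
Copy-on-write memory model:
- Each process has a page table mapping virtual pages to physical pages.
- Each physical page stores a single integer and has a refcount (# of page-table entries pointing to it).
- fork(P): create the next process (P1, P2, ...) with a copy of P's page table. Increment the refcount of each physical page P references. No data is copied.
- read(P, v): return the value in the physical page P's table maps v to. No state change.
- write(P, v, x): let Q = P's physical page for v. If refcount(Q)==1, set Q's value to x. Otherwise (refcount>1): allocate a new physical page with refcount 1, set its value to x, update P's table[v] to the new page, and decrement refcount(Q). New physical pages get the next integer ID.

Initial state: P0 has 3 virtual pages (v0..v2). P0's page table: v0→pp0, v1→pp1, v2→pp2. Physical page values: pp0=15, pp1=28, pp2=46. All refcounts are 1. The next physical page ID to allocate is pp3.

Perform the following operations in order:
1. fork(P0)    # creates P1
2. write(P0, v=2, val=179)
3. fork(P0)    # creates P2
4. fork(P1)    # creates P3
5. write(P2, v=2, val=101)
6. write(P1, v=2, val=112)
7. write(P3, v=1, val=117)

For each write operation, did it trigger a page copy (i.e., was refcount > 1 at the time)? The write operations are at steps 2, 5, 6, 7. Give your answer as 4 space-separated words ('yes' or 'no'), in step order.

Op 1: fork(P0) -> P1. 3 ppages; refcounts: pp0:2 pp1:2 pp2:2
Op 2: write(P0, v2, 179). refcount(pp2)=2>1 -> COPY to pp3. 4 ppages; refcounts: pp0:2 pp1:2 pp2:1 pp3:1
Op 3: fork(P0) -> P2. 4 ppages; refcounts: pp0:3 pp1:3 pp2:1 pp3:2
Op 4: fork(P1) -> P3. 4 ppages; refcounts: pp0:4 pp1:4 pp2:2 pp3:2
Op 5: write(P2, v2, 101). refcount(pp3)=2>1 -> COPY to pp4. 5 ppages; refcounts: pp0:4 pp1:4 pp2:2 pp3:1 pp4:1
Op 6: write(P1, v2, 112). refcount(pp2)=2>1 -> COPY to pp5. 6 ppages; refcounts: pp0:4 pp1:4 pp2:1 pp3:1 pp4:1 pp5:1
Op 7: write(P3, v1, 117). refcount(pp1)=4>1 -> COPY to pp6. 7 ppages; refcounts: pp0:4 pp1:3 pp2:1 pp3:1 pp4:1 pp5:1 pp6:1

yes yes yes yes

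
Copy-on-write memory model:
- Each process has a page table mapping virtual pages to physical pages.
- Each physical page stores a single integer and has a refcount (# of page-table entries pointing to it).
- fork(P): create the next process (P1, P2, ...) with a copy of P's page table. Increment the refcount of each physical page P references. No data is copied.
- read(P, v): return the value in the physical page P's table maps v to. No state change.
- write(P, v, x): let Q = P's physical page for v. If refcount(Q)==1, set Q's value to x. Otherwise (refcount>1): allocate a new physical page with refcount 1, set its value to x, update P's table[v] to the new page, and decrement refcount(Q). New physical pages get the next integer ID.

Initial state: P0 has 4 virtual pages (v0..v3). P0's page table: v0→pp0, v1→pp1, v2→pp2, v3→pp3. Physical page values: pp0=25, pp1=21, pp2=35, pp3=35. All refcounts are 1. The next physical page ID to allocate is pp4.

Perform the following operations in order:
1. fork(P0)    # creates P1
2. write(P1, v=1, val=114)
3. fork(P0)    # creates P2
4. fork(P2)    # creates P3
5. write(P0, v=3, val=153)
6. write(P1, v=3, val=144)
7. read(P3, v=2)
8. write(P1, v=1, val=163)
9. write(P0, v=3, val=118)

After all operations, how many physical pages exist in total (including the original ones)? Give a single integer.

Op 1: fork(P0) -> P1. 4 ppages; refcounts: pp0:2 pp1:2 pp2:2 pp3:2
Op 2: write(P1, v1, 114). refcount(pp1)=2>1 -> COPY to pp4. 5 ppages; refcounts: pp0:2 pp1:1 pp2:2 pp3:2 pp4:1
Op 3: fork(P0) -> P2. 5 ppages; refcounts: pp0:3 pp1:2 pp2:3 pp3:3 pp4:1
Op 4: fork(P2) -> P3. 5 ppages; refcounts: pp0:4 pp1:3 pp2:4 pp3:4 pp4:1
Op 5: write(P0, v3, 153). refcount(pp3)=4>1 -> COPY to pp5. 6 ppages; refcounts: pp0:4 pp1:3 pp2:4 pp3:3 pp4:1 pp5:1
Op 6: write(P1, v3, 144). refcount(pp3)=3>1 -> COPY to pp6. 7 ppages; refcounts: pp0:4 pp1:3 pp2:4 pp3:2 pp4:1 pp5:1 pp6:1
Op 7: read(P3, v2) -> 35. No state change.
Op 8: write(P1, v1, 163). refcount(pp4)=1 -> write in place. 7 ppages; refcounts: pp0:4 pp1:3 pp2:4 pp3:2 pp4:1 pp5:1 pp6:1
Op 9: write(P0, v3, 118). refcount(pp5)=1 -> write in place. 7 ppages; refcounts: pp0:4 pp1:3 pp2:4 pp3:2 pp4:1 pp5:1 pp6:1

Answer: 7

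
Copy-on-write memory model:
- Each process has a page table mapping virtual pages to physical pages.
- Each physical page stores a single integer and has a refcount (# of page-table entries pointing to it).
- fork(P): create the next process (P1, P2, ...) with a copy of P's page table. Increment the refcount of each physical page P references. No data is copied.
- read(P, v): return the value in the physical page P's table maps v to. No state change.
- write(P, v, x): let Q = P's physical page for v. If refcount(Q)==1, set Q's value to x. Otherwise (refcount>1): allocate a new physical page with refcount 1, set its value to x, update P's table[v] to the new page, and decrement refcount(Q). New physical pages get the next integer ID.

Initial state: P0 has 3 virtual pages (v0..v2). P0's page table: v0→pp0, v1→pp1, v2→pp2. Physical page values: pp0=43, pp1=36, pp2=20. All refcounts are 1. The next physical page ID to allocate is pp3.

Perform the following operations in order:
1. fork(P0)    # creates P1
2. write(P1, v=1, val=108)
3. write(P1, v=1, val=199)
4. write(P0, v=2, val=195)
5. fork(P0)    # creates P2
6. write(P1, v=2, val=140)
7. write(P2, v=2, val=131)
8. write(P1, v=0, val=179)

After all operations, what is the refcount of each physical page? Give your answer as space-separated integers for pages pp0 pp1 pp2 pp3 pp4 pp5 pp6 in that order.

Answer: 2 2 1 1 1 1 1

Derivation:
Op 1: fork(P0) -> P1. 3 ppages; refcounts: pp0:2 pp1:2 pp2:2
Op 2: write(P1, v1, 108). refcount(pp1)=2>1 -> COPY to pp3. 4 ppages; refcounts: pp0:2 pp1:1 pp2:2 pp3:1
Op 3: write(P1, v1, 199). refcount(pp3)=1 -> write in place. 4 ppages; refcounts: pp0:2 pp1:1 pp2:2 pp3:1
Op 4: write(P0, v2, 195). refcount(pp2)=2>1 -> COPY to pp4. 5 ppages; refcounts: pp0:2 pp1:1 pp2:1 pp3:1 pp4:1
Op 5: fork(P0) -> P2. 5 ppages; refcounts: pp0:3 pp1:2 pp2:1 pp3:1 pp4:2
Op 6: write(P1, v2, 140). refcount(pp2)=1 -> write in place. 5 ppages; refcounts: pp0:3 pp1:2 pp2:1 pp3:1 pp4:2
Op 7: write(P2, v2, 131). refcount(pp4)=2>1 -> COPY to pp5. 6 ppages; refcounts: pp0:3 pp1:2 pp2:1 pp3:1 pp4:1 pp5:1
Op 8: write(P1, v0, 179). refcount(pp0)=3>1 -> COPY to pp6. 7 ppages; refcounts: pp0:2 pp1:2 pp2:1 pp3:1 pp4:1 pp5:1 pp6:1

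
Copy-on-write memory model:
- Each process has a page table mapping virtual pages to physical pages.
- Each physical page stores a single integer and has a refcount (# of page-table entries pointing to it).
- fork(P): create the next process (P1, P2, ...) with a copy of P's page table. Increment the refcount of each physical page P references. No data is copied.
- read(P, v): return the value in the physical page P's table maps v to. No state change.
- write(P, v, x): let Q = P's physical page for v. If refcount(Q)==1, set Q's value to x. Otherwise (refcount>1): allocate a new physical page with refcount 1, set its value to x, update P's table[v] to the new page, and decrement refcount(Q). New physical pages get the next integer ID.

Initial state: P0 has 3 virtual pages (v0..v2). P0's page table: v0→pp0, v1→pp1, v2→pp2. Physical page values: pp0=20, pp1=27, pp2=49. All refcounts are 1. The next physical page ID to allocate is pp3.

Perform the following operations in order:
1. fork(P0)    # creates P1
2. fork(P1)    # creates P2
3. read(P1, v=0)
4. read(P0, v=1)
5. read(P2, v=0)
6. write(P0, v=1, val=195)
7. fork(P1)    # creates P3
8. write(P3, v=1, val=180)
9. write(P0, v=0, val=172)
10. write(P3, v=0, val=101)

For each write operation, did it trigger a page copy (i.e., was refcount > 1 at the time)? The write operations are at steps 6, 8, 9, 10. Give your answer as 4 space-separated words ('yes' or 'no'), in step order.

Op 1: fork(P0) -> P1. 3 ppages; refcounts: pp0:2 pp1:2 pp2:2
Op 2: fork(P1) -> P2. 3 ppages; refcounts: pp0:3 pp1:3 pp2:3
Op 3: read(P1, v0) -> 20. No state change.
Op 4: read(P0, v1) -> 27. No state change.
Op 5: read(P2, v0) -> 20. No state change.
Op 6: write(P0, v1, 195). refcount(pp1)=3>1 -> COPY to pp3. 4 ppages; refcounts: pp0:3 pp1:2 pp2:3 pp3:1
Op 7: fork(P1) -> P3. 4 ppages; refcounts: pp0:4 pp1:3 pp2:4 pp3:1
Op 8: write(P3, v1, 180). refcount(pp1)=3>1 -> COPY to pp4. 5 ppages; refcounts: pp0:4 pp1:2 pp2:4 pp3:1 pp4:1
Op 9: write(P0, v0, 172). refcount(pp0)=4>1 -> COPY to pp5. 6 ppages; refcounts: pp0:3 pp1:2 pp2:4 pp3:1 pp4:1 pp5:1
Op 10: write(P3, v0, 101). refcount(pp0)=3>1 -> COPY to pp6. 7 ppages; refcounts: pp0:2 pp1:2 pp2:4 pp3:1 pp4:1 pp5:1 pp6:1

yes yes yes yes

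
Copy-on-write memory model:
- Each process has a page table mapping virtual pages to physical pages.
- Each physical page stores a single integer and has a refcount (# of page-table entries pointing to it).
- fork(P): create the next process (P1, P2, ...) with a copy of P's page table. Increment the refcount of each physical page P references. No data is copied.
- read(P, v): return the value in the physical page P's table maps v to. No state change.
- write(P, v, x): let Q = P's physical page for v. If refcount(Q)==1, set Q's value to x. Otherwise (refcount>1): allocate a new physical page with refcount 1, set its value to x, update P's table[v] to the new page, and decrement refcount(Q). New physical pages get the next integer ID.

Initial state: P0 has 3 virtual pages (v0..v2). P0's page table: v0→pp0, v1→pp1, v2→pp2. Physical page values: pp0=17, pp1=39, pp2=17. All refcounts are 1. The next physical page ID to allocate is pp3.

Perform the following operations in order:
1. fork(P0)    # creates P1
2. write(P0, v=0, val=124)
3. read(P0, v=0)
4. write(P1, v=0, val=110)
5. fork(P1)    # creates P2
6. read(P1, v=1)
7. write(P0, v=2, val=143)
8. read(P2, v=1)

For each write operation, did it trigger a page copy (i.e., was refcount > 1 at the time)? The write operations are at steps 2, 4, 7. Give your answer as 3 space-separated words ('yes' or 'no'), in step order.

Op 1: fork(P0) -> P1. 3 ppages; refcounts: pp0:2 pp1:2 pp2:2
Op 2: write(P0, v0, 124). refcount(pp0)=2>1 -> COPY to pp3. 4 ppages; refcounts: pp0:1 pp1:2 pp2:2 pp3:1
Op 3: read(P0, v0) -> 124. No state change.
Op 4: write(P1, v0, 110). refcount(pp0)=1 -> write in place. 4 ppages; refcounts: pp0:1 pp1:2 pp2:2 pp3:1
Op 5: fork(P1) -> P2. 4 ppages; refcounts: pp0:2 pp1:3 pp2:3 pp3:1
Op 6: read(P1, v1) -> 39. No state change.
Op 7: write(P0, v2, 143). refcount(pp2)=3>1 -> COPY to pp4. 5 ppages; refcounts: pp0:2 pp1:3 pp2:2 pp3:1 pp4:1
Op 8: read(P2, v1) -> 39. No state change.

yes no yes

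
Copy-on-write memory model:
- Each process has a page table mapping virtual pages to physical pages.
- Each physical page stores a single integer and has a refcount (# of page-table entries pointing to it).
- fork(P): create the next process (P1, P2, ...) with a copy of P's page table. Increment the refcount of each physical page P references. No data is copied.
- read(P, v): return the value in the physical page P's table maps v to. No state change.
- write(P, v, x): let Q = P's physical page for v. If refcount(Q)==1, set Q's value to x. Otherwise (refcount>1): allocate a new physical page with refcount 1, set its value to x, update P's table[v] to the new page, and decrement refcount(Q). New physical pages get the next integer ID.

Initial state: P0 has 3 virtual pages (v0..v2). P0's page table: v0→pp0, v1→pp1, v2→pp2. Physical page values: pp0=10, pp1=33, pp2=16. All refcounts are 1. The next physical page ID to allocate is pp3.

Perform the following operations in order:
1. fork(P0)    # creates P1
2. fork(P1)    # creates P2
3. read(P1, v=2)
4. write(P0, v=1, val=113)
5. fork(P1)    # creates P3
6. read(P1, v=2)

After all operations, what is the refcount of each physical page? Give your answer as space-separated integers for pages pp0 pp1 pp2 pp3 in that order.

Answer: 4 3 4 1

Derivation:
Op 1: fork(P0) -> P1. 3 ppages; refcounts: pp0:2 pp1:2 pp2:2
Op 2: fork(P1) -> P2. 3 ppages; refcounts: pp0:3 pp1:3 pp2:3
Op 3: read(P1, v2) -> 16. No state change.
Op 4: write(P0, v1, 113). refcount(pp1)=3>1 -> COPY to pp3. 4 ppages; refcounts: pp0:3 pp1:2 pp2:3 pp3:1
Op 5: fork(P1) -> P3. 4 ppages; refcounts: pp0:4 pp1:3 pp2:4 pp3:1
Op 6: read(P1, v2) -> 16. No state change.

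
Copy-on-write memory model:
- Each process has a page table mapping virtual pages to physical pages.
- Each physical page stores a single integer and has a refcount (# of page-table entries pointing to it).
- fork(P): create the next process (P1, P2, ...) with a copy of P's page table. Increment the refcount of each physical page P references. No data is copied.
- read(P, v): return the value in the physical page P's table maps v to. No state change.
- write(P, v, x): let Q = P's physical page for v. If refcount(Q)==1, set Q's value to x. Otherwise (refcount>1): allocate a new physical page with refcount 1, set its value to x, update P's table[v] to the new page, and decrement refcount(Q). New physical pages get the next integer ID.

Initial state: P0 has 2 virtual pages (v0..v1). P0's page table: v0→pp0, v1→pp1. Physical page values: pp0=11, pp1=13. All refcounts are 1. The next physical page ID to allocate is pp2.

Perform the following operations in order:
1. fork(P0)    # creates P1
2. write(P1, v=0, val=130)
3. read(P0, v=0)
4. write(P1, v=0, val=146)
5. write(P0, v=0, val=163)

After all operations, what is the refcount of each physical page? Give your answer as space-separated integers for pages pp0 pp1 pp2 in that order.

Op 1: fork(P0) -> P1. 2 ppages; refcounts: pp0:2 pp1:2
Op 2: write(P1, v0, 130). refcount(pp0)=2>1 -> COPY to pp2. 3 ppages; refcounts: pp0:1 pp1:2 pp2:1
Op 3: read(P0, v0) -> 11. No state change.
Op 4: write(P1, v0, 146). refcount(pp2)=1 -> write in place. 3 ppages; refcounts: pp0:1 pp1:2 pp2:1
Op 5: write(P0, v0, 163). refcount(pp0)=1 -> write in place. 3 ppages; refcounts: pp0:1 pp1:2 pp2:1

Answer: 1 2 1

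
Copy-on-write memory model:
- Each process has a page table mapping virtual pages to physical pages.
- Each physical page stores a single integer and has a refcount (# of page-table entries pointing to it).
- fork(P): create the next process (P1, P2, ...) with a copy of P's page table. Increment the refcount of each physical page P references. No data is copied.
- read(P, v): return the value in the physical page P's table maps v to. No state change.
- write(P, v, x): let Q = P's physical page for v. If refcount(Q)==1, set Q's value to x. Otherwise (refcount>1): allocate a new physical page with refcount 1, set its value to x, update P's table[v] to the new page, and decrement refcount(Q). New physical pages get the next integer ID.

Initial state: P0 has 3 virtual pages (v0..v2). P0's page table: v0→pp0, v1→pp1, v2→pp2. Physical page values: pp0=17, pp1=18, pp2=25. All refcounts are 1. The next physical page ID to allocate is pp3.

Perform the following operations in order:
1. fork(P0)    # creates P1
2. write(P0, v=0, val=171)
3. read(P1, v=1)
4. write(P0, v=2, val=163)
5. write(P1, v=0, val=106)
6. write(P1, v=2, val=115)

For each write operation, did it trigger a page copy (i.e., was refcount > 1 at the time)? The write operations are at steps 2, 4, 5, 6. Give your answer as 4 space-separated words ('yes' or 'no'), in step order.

Op 1: fork(P0) -> P1. 3 ppages; refcounts: pp0:2 pp1:2 pp2:2
Op 2: write(P0, v0, 171). refcount(pp0)=2>1 -> COPY to pp3. 4 ppages; refcounts: pp0:1 pp1:2 pp2:2 pp3:1
Op 3: read(P1, v1) -> 18. No state change.
Op 4: write(P0, v2, 163). refcount(pp2)=2>1 -> COPY to pp4. 5 ppages; refcounts: pp0:1 pp1:2 pp2:1 pp3:1 pp4:1
Op 5: write(P1, v0, 106). refcount(pp0)=1 -> write in place. 5 ppages; refcounts: pp0:1 pp1:2 pp2:1 pp3:1 pp4:1
Op 6: write(P1, v2, 115). refcount(pp2)=1 -> write in place. 5 ppages; refcounts: pp0:1 pp1:2 pp2:1 pp3:1 pp4:1

yes yes no no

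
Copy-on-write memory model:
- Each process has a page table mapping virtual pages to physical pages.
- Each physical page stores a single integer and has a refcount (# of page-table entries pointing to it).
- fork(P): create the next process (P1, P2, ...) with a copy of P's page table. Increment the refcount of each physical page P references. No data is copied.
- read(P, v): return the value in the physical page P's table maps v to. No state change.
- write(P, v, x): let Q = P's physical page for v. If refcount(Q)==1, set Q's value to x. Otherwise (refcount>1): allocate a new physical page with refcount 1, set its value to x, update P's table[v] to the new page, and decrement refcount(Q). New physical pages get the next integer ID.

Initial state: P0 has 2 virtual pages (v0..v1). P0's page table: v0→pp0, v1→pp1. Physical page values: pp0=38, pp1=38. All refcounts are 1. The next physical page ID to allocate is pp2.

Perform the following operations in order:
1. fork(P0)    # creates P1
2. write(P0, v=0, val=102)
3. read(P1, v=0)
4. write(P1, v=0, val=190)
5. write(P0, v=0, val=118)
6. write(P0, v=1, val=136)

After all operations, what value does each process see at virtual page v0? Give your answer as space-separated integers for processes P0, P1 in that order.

Answer: 118 190

Derivation:
Op 1: fork(P0) -> P1. 2 ppages; refcounts: pp0:2 pp1:2
Op 2: write(P0, v0, 102). refcount(pp0)=2>1 -> COPY to pp2. 3 ppages; refcounts: pp0:1 pp1:2 pp2:1
Op 3: read(P1, v0) -> 38. No state change.
Op 4: write(P1, v0, 190). refcount(pp0)=1 -> write in place. 3 ppages; refcounts: pp0:1 pp1:2 pp2:1
Op 5: write(P0, v0, 118). refcount(pp2)=1 -> write in place. 3 ppages; refcounts: pp0:1 pp1:2 pp2:1
Op 6: write(P0, v1, 136). refcount(pp1)=2>1 -> COPY to pp3. 4 ppages; refcounts: pp0:1 pp1:1 pp2:1 pp3:1
P0: v0 -> pp2 = 118
P1: v0 -> pp0 = 190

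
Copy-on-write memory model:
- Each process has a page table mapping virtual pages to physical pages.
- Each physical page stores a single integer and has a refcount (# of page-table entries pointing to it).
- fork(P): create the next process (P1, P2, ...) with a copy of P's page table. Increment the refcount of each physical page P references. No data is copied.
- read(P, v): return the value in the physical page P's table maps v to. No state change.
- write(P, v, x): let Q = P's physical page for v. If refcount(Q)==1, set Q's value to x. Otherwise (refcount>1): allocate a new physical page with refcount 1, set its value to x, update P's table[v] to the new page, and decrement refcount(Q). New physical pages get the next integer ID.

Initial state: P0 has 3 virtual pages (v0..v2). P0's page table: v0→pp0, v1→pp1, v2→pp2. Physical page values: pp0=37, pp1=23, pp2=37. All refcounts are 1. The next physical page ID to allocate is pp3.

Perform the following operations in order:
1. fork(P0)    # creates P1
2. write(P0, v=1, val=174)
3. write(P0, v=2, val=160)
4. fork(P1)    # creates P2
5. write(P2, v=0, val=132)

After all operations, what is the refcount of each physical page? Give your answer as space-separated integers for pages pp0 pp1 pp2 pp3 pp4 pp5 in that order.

Answer: 2 2 2 1 1 1

Derivation:
Op 1: fork(P0) -> P1. 3 ppages; refcounts: pp0:2 pp1:2 pp2:2
Op 2: write(P0, v1, 174). refcount(pp1)=2>1 -> COPY to pp3. 4 ppages; refcounts: pp0:2 pp1:1 pp2:2 pp3:1
Op 3: write(P0, v2, 160). refcount(pp2)=2>1 -> COPY to pp4. 5 ppages; refcounts: pp0:2 pp1:1 pp2:1 pp3:1 pp4:1
Op 4: fork(P1) -> P2. 5 ppages; refcounts: pp0:3 pp1:2 pp2:2 pp3:1 pp4:1
Op 5: write(P2, v0, 132). refcount(pp0)=3>1 -> COPY to pp5. 6 ppages; refcounts: pp0:2 pp1:2 pp2:2 pp3:1 pp4:1 pp5:1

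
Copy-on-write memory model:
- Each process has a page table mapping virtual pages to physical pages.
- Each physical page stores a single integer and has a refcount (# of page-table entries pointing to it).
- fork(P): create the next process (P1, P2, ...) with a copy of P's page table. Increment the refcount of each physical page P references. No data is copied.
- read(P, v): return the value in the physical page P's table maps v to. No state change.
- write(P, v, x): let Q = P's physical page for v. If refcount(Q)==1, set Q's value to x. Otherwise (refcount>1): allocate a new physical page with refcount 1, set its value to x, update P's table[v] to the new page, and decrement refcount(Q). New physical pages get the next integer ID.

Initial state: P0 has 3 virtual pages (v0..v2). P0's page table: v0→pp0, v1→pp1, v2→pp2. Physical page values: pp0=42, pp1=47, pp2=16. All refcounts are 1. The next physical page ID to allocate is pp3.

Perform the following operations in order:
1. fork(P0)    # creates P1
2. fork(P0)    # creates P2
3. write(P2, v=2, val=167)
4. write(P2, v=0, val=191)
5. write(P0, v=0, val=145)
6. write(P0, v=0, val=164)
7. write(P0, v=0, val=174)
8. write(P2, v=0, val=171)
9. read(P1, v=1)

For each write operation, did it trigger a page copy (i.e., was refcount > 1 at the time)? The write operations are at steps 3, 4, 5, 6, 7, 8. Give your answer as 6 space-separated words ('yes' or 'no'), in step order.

Op 1: fork(P0) -> P1. 3 ppages; refcounts: pp0:2 pp1:2 pp2:2
Op 2: fork(P0) -> P2. 3 ppages; refcounts: pp0:3 pp1:3 pp2:3
Op 3: write(P2, v2, 167). refcount(pp2)=3>1 -> COPY to pp3. 4 ppages; refcounts: pp0:3 pp1:3 pp2:2 pp3:1
Op 4: write(P2, v0, 191). refcount(pp0)=3>1 -> COPY to pp4. 5 ppages; refcounts: pp0:2 pp1:3 pp2:2 pp3:1 pp4:1
Op 5: write(P0, v0, 145). refcount(pp0)=2>1 -> COPY to pp5. 6 ppages; refcounts: pp0:1 pp1:3 pp2:2 pp3:1 pp4:1 pp5:1
Op 6: write(P0, v0, 164). refcount(pp5)=1 -> write in place. 6 ppages; refcounts: pp0:1 pp1:3 pp2:2 pp3:1 pp4:1 pp5:1
Op 7: write(P0, v0, 174). refcount(pp5)=1 -> write in place. 6 ppages; refcounts: pp0:1 pp1:3 pp2:2 pp3:1 pp4:1 pp5:1
Op 8: write(P2, v0, 171). refcount(pp4)=1 -> write in place. 6 ppages; refcounts: pp0:1 pp1:3 pp2:2 pp3:1 pp4:1 pp5:1
Op 9: read(P1, v1) -> 47. No state change.

yes yes yes no no no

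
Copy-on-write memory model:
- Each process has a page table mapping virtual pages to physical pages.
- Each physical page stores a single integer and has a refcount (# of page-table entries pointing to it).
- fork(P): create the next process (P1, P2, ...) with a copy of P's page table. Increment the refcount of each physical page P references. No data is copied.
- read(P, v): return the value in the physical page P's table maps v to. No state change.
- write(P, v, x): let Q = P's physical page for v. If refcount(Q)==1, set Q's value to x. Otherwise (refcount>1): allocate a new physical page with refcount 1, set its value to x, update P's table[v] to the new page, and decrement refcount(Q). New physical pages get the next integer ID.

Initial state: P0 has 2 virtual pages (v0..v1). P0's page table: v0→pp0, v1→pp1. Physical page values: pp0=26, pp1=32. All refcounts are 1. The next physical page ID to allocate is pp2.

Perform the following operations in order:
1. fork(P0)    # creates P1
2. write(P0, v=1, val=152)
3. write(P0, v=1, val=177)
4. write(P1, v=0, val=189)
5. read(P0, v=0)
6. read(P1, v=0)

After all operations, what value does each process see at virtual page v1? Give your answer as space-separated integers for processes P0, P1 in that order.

Op 1: fork(P0) -> P1. 2 ppages; refcounts: pp0:2 pp1:2
Op 2: write(P0, v1, 152). refcount(pp1)=2>1 -> COPY to pp2. 3 ppages; refcounts: pp0:2 pp1:1 pp2:1
Op 3: write(P0, v1, 177). refcount(pp2)=1 -> write in place. 3 ppages; refcounts: pp0:2 pp1:1 pp2:1
Op 4: write(P1, v0, 189). refcount(pp0)=2>1 -> COPY to pp3. 4 ppages; refcounts: pp0:1 pp1:1 pp2:1 pp3:1
Op 5: read(P0, v0) -> 26. No state change.
Op 6: read(P1, v0) -> 189. No state change.
P0: v1 -> pp2 = 177
P1: v1 -> pp1 = 32

Answer: 177 32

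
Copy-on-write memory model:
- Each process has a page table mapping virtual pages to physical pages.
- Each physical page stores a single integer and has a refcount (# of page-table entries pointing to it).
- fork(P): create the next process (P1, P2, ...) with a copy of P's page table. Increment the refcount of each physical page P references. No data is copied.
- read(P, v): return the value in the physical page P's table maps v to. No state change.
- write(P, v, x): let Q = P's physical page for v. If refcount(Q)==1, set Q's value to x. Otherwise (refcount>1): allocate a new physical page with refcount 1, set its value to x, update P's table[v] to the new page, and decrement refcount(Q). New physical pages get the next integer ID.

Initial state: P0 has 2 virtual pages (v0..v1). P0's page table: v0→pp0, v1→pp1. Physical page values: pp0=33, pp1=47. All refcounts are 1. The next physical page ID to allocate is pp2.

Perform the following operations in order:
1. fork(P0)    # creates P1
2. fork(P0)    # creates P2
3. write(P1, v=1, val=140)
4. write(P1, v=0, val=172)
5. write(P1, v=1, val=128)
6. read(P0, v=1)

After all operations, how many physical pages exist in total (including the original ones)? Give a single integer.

Op 1: fork(P0) -> P1. 2 ppages; refcounts: pp0:2 pp1:2
Op 2: fork(P0) -> P2. 2 ppages; refcounts: pp0:3 pp1:3
Op 3: write(P1, v1, 140). refcount(pp1)=3>1 -> COPY to pp2. 3 ppages; refcounts: pp0:3 pp1:2 pp2:1
Op 4: write(P1, v0, 172). refcount(pp0)=3>1 -> COPY to pp3. 4 ppages; refcounts: pp0:2 pp1:2 pp2:1 pp3:1
Op 5: write(P1, v1, 128). refcount(pp2)=1 -> write in place. 4 ppages; refcounts: pp0:2 pp1:2 pp2:1 pp3:1
Op 6: read(P0, v1) -> 47. No state change.

Answer: 4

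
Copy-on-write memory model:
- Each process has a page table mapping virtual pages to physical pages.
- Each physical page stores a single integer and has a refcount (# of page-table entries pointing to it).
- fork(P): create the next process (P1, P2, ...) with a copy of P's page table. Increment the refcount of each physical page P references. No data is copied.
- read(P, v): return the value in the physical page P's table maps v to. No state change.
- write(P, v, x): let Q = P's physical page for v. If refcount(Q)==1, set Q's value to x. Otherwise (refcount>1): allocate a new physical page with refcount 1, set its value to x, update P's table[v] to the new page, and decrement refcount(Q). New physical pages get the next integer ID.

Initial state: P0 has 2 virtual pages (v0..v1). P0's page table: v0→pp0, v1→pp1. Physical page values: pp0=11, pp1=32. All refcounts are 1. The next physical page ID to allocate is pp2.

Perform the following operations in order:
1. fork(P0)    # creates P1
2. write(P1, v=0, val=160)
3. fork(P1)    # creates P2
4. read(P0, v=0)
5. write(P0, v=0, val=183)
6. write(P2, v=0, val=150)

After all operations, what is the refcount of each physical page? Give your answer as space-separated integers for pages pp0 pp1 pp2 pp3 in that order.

Op 1: fork(P0) -> P1. 2 ppages; refcounts: pp0:2 pp1:2
Op 2: write(P1, v0, 160). refcount(pp0)=2>1 -> COPY to pp2. 3 ppages; refcounts: pp0:1 pp1:2 pp2:1
Op 3: fork(P1) -> P2. 3 ppages; refcounts: pp0:1 pp1:3 pp2:2
Op 4: read(P0, v0) -> 11. No state change.
Op 5: write(P0, v0, 183). refcount(pp0)=1 -> write in place. 3 ppages; refcounts: pp0:1 pp1:3 pp2:2
Op 6: write(P2, v0, 150). refcount(pp2)=2>1 -> COPY to pp3. 4 ppages; refcounts: pp0:1 pp1:3 pp2:1 pp3:1

Answer: 1 3 1 1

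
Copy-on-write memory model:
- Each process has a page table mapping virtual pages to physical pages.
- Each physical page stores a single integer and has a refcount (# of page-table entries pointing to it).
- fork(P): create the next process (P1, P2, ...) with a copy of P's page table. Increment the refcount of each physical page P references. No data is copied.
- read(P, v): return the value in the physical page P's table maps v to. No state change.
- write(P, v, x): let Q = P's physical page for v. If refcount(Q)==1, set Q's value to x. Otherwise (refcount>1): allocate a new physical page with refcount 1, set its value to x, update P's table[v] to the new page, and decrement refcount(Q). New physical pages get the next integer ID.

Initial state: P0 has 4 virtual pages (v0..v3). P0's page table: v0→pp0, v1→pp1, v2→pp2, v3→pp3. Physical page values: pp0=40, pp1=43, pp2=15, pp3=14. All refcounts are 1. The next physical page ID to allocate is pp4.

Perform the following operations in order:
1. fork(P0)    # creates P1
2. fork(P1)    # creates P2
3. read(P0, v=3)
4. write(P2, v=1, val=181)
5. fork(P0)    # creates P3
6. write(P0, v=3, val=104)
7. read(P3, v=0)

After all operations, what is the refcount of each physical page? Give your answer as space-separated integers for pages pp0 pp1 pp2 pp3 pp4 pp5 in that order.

Op 1: fork(P0) -> P1. 4 ppages; refcounts: pp0:2 pp1:2 pp2:2 pp3:2
Op 2: fork(P1) -> P2. 4 ppages; refcounts: pp0:3 pp1:3 pp2:3 pp3:3
Op 3: read(P0, v3) -> 14. No state change.
Op 4: write(P2, v1, 181). refcount(pp1)=3>1 -> COPY to pp4. 5 ppages; refcounts: pp0:3 pp1:2 pp2:3 pp3:3 pp4:1
Op 5: fork(P0) -> P3. 5 ppages; refcounts: pp0:4 pp1:3 pp2:4 pp3:4 pp4:1
Op 6: write(P0, v3, 104). refcount(pp3)=4>1 -> COPY to pp5. 6 ppages; refcounts: pp0:4 pp1:3 pp2:4 pp3:3 pp4:1 pp5:1
Op 7: read(P3, v0) -> 40. No state change.

Answer: 4 3 4 3 1 1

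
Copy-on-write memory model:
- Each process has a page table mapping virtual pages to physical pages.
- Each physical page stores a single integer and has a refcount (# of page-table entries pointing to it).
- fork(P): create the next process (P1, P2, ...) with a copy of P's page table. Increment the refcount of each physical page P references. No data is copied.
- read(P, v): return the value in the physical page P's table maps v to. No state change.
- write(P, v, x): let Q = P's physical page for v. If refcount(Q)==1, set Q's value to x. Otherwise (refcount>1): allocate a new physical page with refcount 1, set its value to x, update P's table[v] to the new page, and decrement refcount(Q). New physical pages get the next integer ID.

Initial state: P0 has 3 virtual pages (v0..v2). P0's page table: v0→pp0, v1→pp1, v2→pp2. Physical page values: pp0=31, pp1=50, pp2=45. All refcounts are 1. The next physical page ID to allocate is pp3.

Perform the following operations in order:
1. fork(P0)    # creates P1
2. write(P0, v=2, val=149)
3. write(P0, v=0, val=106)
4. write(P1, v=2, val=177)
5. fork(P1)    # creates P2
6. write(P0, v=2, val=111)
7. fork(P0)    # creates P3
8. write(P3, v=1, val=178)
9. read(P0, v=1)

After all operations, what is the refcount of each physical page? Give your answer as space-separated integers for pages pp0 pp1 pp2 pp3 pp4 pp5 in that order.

Answer: 2 3 2 2 2 1

Derivation:
Op 1: fork(P0) -> P1. 3 ppages; refcounts: pp0:2 pp1:2 pp2:2
Op 2: write(P0, v2, 149). refcount(pp2)=2>1 -> COPY to pp3. 4 ppages; refcounts: pp0:2 pp1:2 pp2:1 pp3:1
Op 3: write(P0, v0, 106). refcount(pp0)=2>1 -> COPY to pp4. 5 ppages; refcounts: pp0:1 pp1:2 pp2:1 pp3:1 pp4:1
Op 4: write(P1, v2, 177). refcount(pp2)=1 -> write in place. 5 ppages; refcounts: pp0:1 pp1:2 pp2:1 pp3:1 pp4:1
Op 5: fork(P1) -> P2. 5 ppages; refcounts: pp0:2 pp1:3 pp2:2 pp3:1 pp4:1
Op 6: write(P0, v2, 111). refcount(pp3)=1 -> write in place. 5 ppages; refcounts: pp0:2 pp1:3 pp2:2 pp3:1 pp4:1
Op 7: fork(P0) -> P3. 5 ppages; refcounts: pp0:2 pp1:4 pp2:2 pp3:2 pp4:2
Op 8: write(P3, v1, 178). refcount(pp1)=4>1 -> COPY to pp5. 6 ppages; refcounts: pp0:2 pp1:3 pp2:2 pp3:2 pp4:2 pp5:1
Op 9: read(P0, v1) -> 50. No state change.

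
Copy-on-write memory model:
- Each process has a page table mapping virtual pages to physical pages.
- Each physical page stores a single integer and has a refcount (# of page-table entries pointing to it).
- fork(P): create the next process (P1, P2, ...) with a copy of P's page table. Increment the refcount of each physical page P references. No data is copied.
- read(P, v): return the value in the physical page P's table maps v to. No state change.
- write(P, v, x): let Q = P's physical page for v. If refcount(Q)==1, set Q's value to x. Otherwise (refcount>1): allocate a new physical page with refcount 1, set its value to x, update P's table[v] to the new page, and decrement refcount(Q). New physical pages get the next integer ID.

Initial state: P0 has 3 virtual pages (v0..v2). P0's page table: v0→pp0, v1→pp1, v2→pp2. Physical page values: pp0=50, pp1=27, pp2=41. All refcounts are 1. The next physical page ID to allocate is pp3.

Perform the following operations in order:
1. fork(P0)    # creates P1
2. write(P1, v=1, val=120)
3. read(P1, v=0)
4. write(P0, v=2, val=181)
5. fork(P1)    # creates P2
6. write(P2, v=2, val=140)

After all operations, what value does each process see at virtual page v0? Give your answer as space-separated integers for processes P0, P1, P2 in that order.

Op 1: fork(P0) -> P1. 3 ppages; refcounts: pp0:2 pp1:2 pp2:2
Op 2: write(P1, v1, 120). refcount(pp1)=2>1 -> COPY to pp3. 4 ppages; refcounts: pp0:2 pp1:1 pp2:2 pp3:1
Op 3: read(P1, v0) -> 50. No state change.
Op 4: write(P0, v2, 181). refcount(pp2)=2>1 -> COPY to pp4. 5 ppages; refcounts: pp0:2 pp1:1 pp2:1 pp3:1 pp4:1
Op 5: fork(P1) -> P2. 5 ppages; refcounts: pp0:3 pp1:1 pp2:2 pp3:2 pp4:1
Op 6: write(P2, v2, 140). refcount(pp2)=2>1 -> COPY to pp5. 6 ppages; refcounts: pp0:3 pp1:1 pp2:1 pp3:2 pp4:1 pp5:1
P0: v0 -> pp0 = 50
P1: v0 -> pp0 = 50
P2: v0 -> pp0 = 50

Answer: 50 50 50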